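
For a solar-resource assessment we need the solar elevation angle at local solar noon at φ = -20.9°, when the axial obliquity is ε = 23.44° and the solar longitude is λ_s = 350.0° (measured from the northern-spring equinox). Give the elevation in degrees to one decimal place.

Solar declination: sin δ = sin ε · sin λ_s = sin 23.44° × sin 350.0° = -0.06908, so δ = -3.961°.
At local noon the hour angle is zero, so the zenith angle equals |φ − δ| = |-20.9° − (-3.961°)| = 16.939°.
Elevation = 90° − 16.939° = 73.1°.

73.1°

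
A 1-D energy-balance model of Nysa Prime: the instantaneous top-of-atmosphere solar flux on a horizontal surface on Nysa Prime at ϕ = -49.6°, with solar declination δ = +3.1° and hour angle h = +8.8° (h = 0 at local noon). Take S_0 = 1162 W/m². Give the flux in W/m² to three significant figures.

cos θ_z = sin ϕ sin δ + cos ϕ cos δ cos h = -0.041183 + 0.639553 = 0.598370.
Flux = S_0 · cos θ_z = 1162 × 0.598370 = 695.3 W/m².

695 W/m²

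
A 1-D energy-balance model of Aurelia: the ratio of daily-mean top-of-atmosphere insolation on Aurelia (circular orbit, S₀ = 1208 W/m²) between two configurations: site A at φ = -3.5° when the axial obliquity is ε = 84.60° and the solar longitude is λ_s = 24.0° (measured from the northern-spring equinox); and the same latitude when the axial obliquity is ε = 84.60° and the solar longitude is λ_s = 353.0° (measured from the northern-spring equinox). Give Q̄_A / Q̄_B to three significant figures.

Q̄_A / Q̄_B ≈ 0.872

— Configuration A (φ=-3.5°):
Solar declination: sin δ = sin ε · sin λ_s = sin 84.60° × sin 24.0° = 0.40493, so δ = +23.887°.
cos H₀ = −tan(-3.5°) tan(+23.887°) = 0.0271, H₀ = 1.5437 rad.
Bracket: H₀ sin φ sin δ + cos φ cos δ sin H₀ = 1.5437×-0.06105×0.40493 + 0.99813×0.91435×0.99963 = -0.038162 + 0.912302 = 0.874140.
Q̄ = (S₀/π) × [bracket] = (1208/π) × 0.874140 = 336.12 W/m².
— Configuration B (φ=-3.5°):
Solar declination: sin δ = sin ε · sin λ_s = sin 84.60° × sin 353.0° = -0.12133, so δ = -6.969°.
cos H₀ = −tan(-3.5°) tan(-6.969°) = -0.0075, H₀ = 1.5783 rad.
Bracket: H₀ sin φ sin δ + cos φ cos δ sin H₀ = 1.5783×-0.06105×-0.12133 + 0.99813×0.99261×0.99997 = 0.011691 + 0.990724 = 1.002415.
Q̄ = (S₀/π) × [bracket] = (1208/π) × 1.002415 = 385.45 W/m².
Ratio Q̄_A / Q̄_B = 336.12 / 385.45 = 0.8720.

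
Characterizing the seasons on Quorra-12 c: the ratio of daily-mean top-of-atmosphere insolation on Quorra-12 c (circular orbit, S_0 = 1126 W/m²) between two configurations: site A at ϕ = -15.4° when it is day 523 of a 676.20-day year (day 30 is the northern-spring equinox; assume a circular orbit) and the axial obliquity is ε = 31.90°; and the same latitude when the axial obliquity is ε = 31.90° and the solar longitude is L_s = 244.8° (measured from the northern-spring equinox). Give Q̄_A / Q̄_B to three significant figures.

— Configuration A (ϕ=-15.4°):
Solar longitude: L_s = 360° × (523 − 30)/676.20 = 262.467°.
sin δ = sin 31.90° × sin 262.467° = -0.52388, so δ = -31.593°.
cos h₀ = −tan(-15.4°) tan(-31.593°) = -0.1694, h₀ = 1.7410 rad.
Bracket: h₀ sin ϕ sin δ + cos ϕ cos δ sin h₀ = 1.7410×-0.26556×-0.52388 + 0.96410×0.85179×0.98555 = 0.242211 + 0.809344 = 1.051555.
Q̄ = (S_0/π) × [bracket] = (1126/π) × 1.051555 = 376.90 W/m².
— Configuration B (ϕ=-15.4°):
Solar declination: sin δ = sin ε · sin L_s = sin 31.90° × sin 244.8° = -0.47815, so δ = -28.564°.
cos h₀ = −tan(-15.4°) tan(-28.564°) = -0.1500, h₀ = 1.7213 rad.
Bracket: h₀ sin ϕ sin δ + cos ϕ cos δ sin h₀ = 1.7213×-0.26556×-0.47815 + 0.96410×0.87828×0.98869 = 0.218566 + 0.837173 = 1.055739.
Q̄ = (S_0/π) × [bracket] = (1126/π) × 1.055739 = 378.39 W/m².
Ratio Q̄_A / Q̄_B = 376.90 / 378.39 = 0.9961.

Q̄_A / Q̄_B ≈ 0.996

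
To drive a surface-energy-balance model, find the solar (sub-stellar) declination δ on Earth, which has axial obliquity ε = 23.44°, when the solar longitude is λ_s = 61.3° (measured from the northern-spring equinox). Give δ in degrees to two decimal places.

δ = +20.42°

sin δ = sin ε · sin λ_s = sin 23.44° × sin 61.3° = 0.348919.
δ = arcsin(0.348919) = +20.42°.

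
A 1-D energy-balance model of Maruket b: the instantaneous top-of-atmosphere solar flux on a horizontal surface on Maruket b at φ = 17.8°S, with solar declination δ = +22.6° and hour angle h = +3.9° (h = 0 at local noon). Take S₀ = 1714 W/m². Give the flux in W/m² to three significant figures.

cos θ_z = sin φ sin δ + cos φ cos δ cos h = -0.117477 + 0.876980 = 0.759503.
Flux = S₀ · cos θ_z = 1714 × 0.759503 = 1302 W/m².

1.30e+03 W/m²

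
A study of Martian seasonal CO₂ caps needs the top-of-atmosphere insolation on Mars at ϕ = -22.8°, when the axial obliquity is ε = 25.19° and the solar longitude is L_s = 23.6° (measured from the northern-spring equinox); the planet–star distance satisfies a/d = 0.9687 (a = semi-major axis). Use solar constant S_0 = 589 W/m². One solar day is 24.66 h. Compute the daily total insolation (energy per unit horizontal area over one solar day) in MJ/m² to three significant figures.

12.6 MJ/m²

Solar declination: sin δ = sin ε · sin L_s = sin 25.19° × sin 23.6° = 0.17040, so δ = +9.811°.
cos h₀ = −tan(-22.8°) tan(+9.811°) = 0.0727, h₀ = 1.4980 rad.
Bracket: h₀ sin ϕ sin δ + cos ϕ cos δ sin h₀ = 1.4980×-0.38752×0.17040 + 0.92186×0.98538×0.99735 = -0.098918 + 0.905975 = 0.807057.
Inverse-square distance factor (a/d)² = 0.9687² = 0.938380.
Q̄ = (S_0/π) × 0.938380 × [bracket] = (589/π) × 0.938380 × 0.807057 = 141.99 W/m².
Daily total = Q̄ × 24.66 h × 3600 s/h = 141.99 × 24.66 × 3600 / 10⁶ = 12.61 MJ/m².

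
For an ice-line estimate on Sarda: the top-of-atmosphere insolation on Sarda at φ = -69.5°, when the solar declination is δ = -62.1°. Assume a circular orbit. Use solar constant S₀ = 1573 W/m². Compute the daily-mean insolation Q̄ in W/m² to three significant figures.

cos H₀ = −tan(-69.5°) tan(-62.100°) = -5.0515 ≤ −1 ⇒ polar day, H₀ = π.
Bracket: H₀ sin φ sin δ + cos φ cos δ sin H₀ = 3.1416×-0.93667×-0.88377 + 0.35021×0.46793×0.00000 = 2.600619 + 0.000000 = 2.600619.
Q̄ = (S₀/π) × [bracket] = (1573/π) × 2.600619 = 1302 W/m².

Q̄ ≈ 1.30e+03 W/m²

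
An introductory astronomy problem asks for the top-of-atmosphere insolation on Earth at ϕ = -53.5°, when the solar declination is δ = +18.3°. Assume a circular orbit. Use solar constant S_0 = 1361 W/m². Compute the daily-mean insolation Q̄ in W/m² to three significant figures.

cos h₀ = −tan(-53.5°) tan(+18.300°) = 0.4469, h₀ = 1.1075 rad.
Bracket: h₀ sin ϕ sin δ + cos ϕ cos δ sin h₀ = 1.1075×-0.80386×0.31399 + 0.59482×0.94943×0.89456 = -0.279537 + 0.505194 = 0.225657.
Q̄ = (S_0/π) × [bracket] = (1361/π) × 0.225657 = 97.76 W/m².

Q̄ ≈ 97.8 W/m²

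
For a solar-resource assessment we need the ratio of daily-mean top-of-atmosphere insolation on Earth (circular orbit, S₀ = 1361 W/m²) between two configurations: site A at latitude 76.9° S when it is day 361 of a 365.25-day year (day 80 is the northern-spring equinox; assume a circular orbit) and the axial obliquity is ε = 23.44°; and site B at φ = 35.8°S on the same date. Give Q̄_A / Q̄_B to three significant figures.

— Configuration A (φ=-76.9°):
Solar longitude: λ_s = 360° × (361 − 80)/365.25 = 276.961°.
sin δ = sin 23.44° × sin 276.961° = -0.39486, so δ = -23.257°.
cos H₀ = −tan(-76.9°) tan(-23.257°) = -1.8469 ≤ −1 ⇒ polar day, H₀ = π.
Bracket: H₀ sin φ sin δ + cos φ cos δ sin H₀ = 3.1416×-0.97398×-0.39486 + 0.22665×0.91874×0.00000 = 1.208215 + 0.000000 = 1.208215.
Q̄ = (S₀/π) × [bracket] = (1361/π) × 1.208215 = 523.42 W/m².
— Configuration B (φ=-35.8°):
cos H₀ = −tan(-35.8°) tan(-23.257°) = -0.3100, H₀ = 1.8860 rad.
Bracket: H₀ sin φ sin δ + cos φ cos δ sin H₀ = 1.8860×-0.58496×-0.39486 + 0.81106×0.91874×0.95075 = 0.435623 + 0.708454 = 1.144077.
Q̄ = (S₀/π) × [bracket] = (1361/π) × 1.144077 = 495.64 W/m².
Ratio Q̄_A / Q̄_B = 523.42 / 495.64 = 1.056.

Q̄_A / Q̄_B ≈ 1.06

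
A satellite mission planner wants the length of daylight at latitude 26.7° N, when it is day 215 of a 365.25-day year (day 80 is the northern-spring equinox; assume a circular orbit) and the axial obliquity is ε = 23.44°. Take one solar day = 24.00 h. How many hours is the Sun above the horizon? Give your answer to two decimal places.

13.17 h

Solar longitude: L_s = 360° × (215 − 80)/365.25 = 133.060°.
sin δ = sin 23.44° × sin 133.060° = 0.29064, so δ = +16.896°.
cos h₀ = −tan ϕ · tan δ = −tan(+26.7°) × tan(+16.896°) = -0.1528, so h₀ = 1.7242 rad = 98.79°.
Daylight = 2h₀/(2π) × 24.00 h = (1.7242/π) × 24.00 = 13.17 h.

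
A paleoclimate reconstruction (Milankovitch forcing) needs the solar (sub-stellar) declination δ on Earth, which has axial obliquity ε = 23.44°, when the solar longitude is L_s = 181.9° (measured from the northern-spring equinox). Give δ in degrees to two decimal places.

sin δ = sin ε · sin L_s = sin 23.44° × sin 181.9° = -0.013189.
δ = arcsin(-0.013189) = -0.76°.

δ = -0.76°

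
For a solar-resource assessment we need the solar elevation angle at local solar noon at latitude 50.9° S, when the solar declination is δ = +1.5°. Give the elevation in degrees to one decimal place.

At local noon the hour angle is zero, so the zenith angle equals |ϕ − δ| = |-50.9° − (+1.500°)| = 52.400°.
Elevation = 90° − 52.400° = 37.6°.

37.6°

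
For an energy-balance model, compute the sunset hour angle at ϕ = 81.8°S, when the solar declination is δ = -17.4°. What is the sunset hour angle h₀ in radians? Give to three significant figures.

h₀ = 3.14 rad

Sunrise equation: cos h₀ = −tan ϕ · tan δ = -2.1747 ≤ −1, so the Sun never sets (polar day) and h₀ = π.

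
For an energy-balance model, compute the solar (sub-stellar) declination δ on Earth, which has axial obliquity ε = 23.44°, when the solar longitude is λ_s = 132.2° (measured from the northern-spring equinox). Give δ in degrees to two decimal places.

sin δ = sin ε · sin λ_s = sin 23.44° × sin 132.2° = 0.294684.
δ = arcsin(0.294684) = +17.14°.

δ = +17.14°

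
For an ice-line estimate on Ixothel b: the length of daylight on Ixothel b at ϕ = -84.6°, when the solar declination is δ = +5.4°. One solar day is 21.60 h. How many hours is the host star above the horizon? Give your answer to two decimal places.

cos h₀ = −tan ϕ · tan δ = −tan(-84.6°) × tan(+5.400°) = 1.0000, so h₀ = 0.0000 rad = 0.00°.
Daylight = 2h₀/(2π) × 21.60 h = (0.0000/π) × 21.60 = 0.00 h.

0.00 h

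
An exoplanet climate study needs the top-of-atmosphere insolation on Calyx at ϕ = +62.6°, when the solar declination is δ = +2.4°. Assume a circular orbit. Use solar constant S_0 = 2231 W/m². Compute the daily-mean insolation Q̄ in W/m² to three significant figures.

Q̄ ≈ 369 W/m²

cos h₀ = −tan(+62.6°) tan(+2.400°) = -0.0809, h₀ = 1.6517 rad.
Bracket: h₀ sin ϕ sin δ + cos ϕ cos δ sin h₀ = 1.6517×0.88782×0.04188 + 0.46020×0.99912×0.99673 = 0.061413 + 0.458291 = 0.519704.
Q̄ = (S_0/π) × [bracket] = (2231/π) × 0.519704 = 369.1 W/m².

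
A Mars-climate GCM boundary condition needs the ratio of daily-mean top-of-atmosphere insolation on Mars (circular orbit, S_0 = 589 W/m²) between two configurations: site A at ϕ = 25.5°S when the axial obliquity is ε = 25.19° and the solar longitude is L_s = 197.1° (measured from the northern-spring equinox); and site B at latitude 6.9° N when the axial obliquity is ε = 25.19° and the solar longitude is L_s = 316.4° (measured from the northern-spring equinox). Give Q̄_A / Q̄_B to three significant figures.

— Configuration A (ϕ=-25.5°):
Solar declination: sin δ = sin ε · sin L_s = sin 25.19° × sin 197.1° = -0.12515, so δ = -7.189°.
cos h₀ = −tan(-25.5°) tan(-7.189°) = -0.0602, h₀ = 1.6310 rad.
Bracket: h₀ sin ϕ sin δ + cos ϕ cos δ sin h₀ = 1.6310×-0.43051×-0.12515 + 0.90259×0.99214×0.99819 = 0.087876 + 0.893875 = 0.981751.
Q̄ = (S_0/π) × [bracket] = (589/π) × 0.981751 = 184.06 W/m².
— Configuration B (ϕ=+6.9°):
Solar declination: sin δ = sin ε · sin L_s = sin 25.19° × sin 316.4° = -0.29352, so δ = -17.069°.
cos h₀ = −tan(+6.9°) tan(-17.069°) = 0.0372, h₀ = 1.5336 rad.
Bracket: h₀ sin ϕ sin δ + cos ϕ cos δ sin h₀ = 1.5336×0.12014×-0.29352 + 0.99276×0.95595×0.99931 = -0.054080 + 0.948374 = 0.894294.
Q̄ = (S_0/π) × [bracket] = (589/π) × 0.894294 = 167.67 W/m².
Ratio Q̄_A / Q̄_B = 184.06 / 167.67 = 1.098.

Q̄_A / Q̄_B ≈ 1.10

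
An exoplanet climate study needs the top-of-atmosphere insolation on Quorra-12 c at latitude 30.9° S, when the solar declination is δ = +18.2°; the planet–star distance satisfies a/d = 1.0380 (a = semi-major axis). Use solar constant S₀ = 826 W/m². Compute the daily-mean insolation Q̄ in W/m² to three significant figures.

cos H₀ = −tan(-30.9°) tan(+18.200°) = 0.1968, H₀ = 1.3727 rad.
Bracket: H₀ sin φ sin δ + cos φ cos δ sin H₀ = 1.3727×-0.51354×0.31233 + 0.85806×0.94997×0.98045 = -0.220173 + 0.799195 = 0.579022.
Inverse-square distance factor (a/d)² = 1.0380² = 1.077444.
Q̄ = (S₀/π) × 1.077444 × [bracket] = (826/π) × 1.077444 × 0.579022 = 164.0 W/m².

Q̄ ≈ 164 W/m²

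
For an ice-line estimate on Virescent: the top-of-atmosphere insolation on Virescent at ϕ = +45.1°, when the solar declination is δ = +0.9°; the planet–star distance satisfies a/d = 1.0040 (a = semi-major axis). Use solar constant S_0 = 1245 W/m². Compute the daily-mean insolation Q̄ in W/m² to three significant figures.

Q̄ ≈ 289 W/m²

cos h₀ = −tan(+45.1°) tan(+0.900°) = -0.0158, h₀ = 1.5866 rad.
Bracket: h₀ sin ϕ sin δ + cos ϕ cos δ sin h₀ = 1.5866×0.70834×0.01571 + 0.70587×0.99988×0.99988 = 0.017656 + 0.705701 = 0.723357.
Inverse-square distance factor (a/d)² = 1.0040² = 1.008016.
Q̄ = (S_0/π) × 1.008016 × [bracket] = (1245/π) × 1.008016 × 0.723357 = 289.0 W/m².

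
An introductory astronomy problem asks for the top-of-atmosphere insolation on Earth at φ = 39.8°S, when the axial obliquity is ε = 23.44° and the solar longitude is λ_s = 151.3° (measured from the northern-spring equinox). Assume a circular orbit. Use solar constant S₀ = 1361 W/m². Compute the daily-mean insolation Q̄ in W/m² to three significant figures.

Q̄ ≈ 248 W/m²

Solar declination: sin δ = sin ε · sin λ_s = sin 23.44° × sin 151.3° = 0.19103, so δ = +11.013°.
cos H₀ = −tan(-39.8°) tan(+11.013°) = 0.1621, H₀ = 1.4079 rad.
Bracket: H₀ sin φ sin δ + cos φ cos δ sin H₀ = 1.4079×-0.64011×0.19103 + 0.76828×0.98158×0.98677 = -0.172158 + 0.744151 = 0.571993.
Q̄ = (S₀/π) × [bracket] = (1361/π) × 0.571993 = 247.8 W/m².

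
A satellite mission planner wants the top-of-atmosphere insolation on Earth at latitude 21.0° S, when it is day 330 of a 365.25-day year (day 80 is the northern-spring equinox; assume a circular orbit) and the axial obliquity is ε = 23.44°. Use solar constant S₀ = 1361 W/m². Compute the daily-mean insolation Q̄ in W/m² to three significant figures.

Solar longitude: λ_s = 360° × (330 − 80)/365.25 = 246.407°.
sin δ = sin 23.44° × sin 246.407° = -0.36454, so δ = -21.379°.
cos H₀ = −tan(-21.0°) tan(-21.379°) = -0.1503, H₀ = 1.7216 rad.
Bracket: H₀ sin φ sin δ + cos φ cos δ sin H₀ = 1.7216×-0.35837×-0.36454 + 0.93358×0.93119×0.98864 = 0.224910 + 0.859465 = 1.084375.
Q̄ = (S₀/π) × [bracket] = (1361/π) × 1.084375 = 469.8 W/m².

Q̄ ≈ 470 W/m²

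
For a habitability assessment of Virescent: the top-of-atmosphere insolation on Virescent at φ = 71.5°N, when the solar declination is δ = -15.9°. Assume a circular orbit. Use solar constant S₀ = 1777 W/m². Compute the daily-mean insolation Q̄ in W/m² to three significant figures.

cos H₀ = −tan(+71.5°) tan(-15.900°) = 0.8513, H₀ = 0.5522 rad.
Bracket: H₀ sin φ sin δ + cos φ cos δ sin H₀ = 0.5522×0.94832×-0.27396 + 0.31730×0.96174×0.52460 = -0.143463 + 0.160087 = 0.016624.
Q̄ = (S₀/π) × [bracket] = (1777/π) × 0.016624 = 9.403 W/m².

Q̄ ≈ 9.40 W/m²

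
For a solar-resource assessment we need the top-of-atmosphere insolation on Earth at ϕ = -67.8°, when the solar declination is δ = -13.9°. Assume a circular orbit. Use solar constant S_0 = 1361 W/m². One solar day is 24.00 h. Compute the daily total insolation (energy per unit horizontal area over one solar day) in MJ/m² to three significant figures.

29.4 MJ/m²

cos h₀ = −tan(-67.8°) tan(-13.900°) = -0.6064, h₀ = 2.2223 rad.
Bracket: h₀ sin ϕ sin δ + cos ϕ cos δ sin h₀ = 2.2223×-0.92587×-0.24023 + 0.37784×0.97072×0.79515 = 0.494288 + 0.291643 = 0.785931.
Q̄ = (S_0/π) × [bracket] = (1361/π) × 0.785931 = 340.48 W/m².
Daily total = Q̄ × 24.00 h × 3600 s/h = 340.48 × 24.00 × 3600 / 10⁶ = 29.42 MJ/m².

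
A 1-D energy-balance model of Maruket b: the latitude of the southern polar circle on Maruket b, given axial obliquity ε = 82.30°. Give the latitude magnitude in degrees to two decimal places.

The polar circle is the lowest latitude that experiences at least one full rotation of continuous darkness at the northern-summer solstice; it lies at |φ| = 90° − ε = 90° − 82.30° = 7.70°.

7.70°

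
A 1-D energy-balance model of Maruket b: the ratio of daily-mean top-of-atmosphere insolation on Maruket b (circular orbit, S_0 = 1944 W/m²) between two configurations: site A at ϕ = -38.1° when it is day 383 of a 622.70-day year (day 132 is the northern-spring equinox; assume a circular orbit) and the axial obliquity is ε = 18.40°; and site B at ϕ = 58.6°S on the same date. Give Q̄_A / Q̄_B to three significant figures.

Q̄_A / Q̄_B ≈ 2.07

— Configuration A (ϕ=-38.1°):
Solar longitude: L_s = 360° × (383 − 132)/622.70 = 145.110°.
sin δ = sin 18.40° × sin 145.110° = 0.18055, so δ = +10.402°.
cos h₀ = −tan(-38.1°) tan(+10.402°) = 0.1439, h₀ = 1.4264 rad.
Bracket: h₀ sin ϕ sin δ + cos ϕ cos δ sin h₀ = 1.4264×-0.61704×0.18055 + 0.78694×0.98357×0.98959 = -0.158910 + 0.765953 = 0.607043.
Q̄ = (S_0/π) × [bracket] = (1944/π) × 0.607043 = 375.63 W/m².
— Configuration B (ϕ=-58.6°):
cos h₀ = −tan(-58.6°) tan(+10.402°) = 0.3007, h₀ = 1.2653 rad.
Bracket: h₀ sin ϕ sin δ + cos ϕ cos δ sin h₀ = 1.2653×-0.85355×0.18055 + 0.52101×0.98357×0.95371 = -0.194993 + 0.488729 = 0.293736.
Q̄ = (S_0/π) × [bracket] = (1944/π) × 0.293736 = 181.76 W/m².
Ratio Q̄_A / Q̄_B = 375.63 / 181.76 = 2.067.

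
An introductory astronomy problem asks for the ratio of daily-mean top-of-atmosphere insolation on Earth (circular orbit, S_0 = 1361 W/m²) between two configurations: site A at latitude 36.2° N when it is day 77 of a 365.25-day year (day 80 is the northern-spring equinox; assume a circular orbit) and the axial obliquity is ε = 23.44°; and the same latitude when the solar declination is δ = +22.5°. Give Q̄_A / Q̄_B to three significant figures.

— Configuration A (ϕ=+36.2°):
Solar longitude: L_s = 360° × (77 − 80)/365.25 = -2.957°, i.e. -2.957° + 360° = 357.043°.
sin δ = sin 23.44° × sin 357.043° = -0.02052, so δ = -1.176°.
cos h₀ = −tan(+36.2°) tan(-1.176°) = 0.0150, h₀ = 1.5558 rad.
Bracket: h₀ sin ϕ sin δ + cos ϕ cos δ sin h₀ = 1.5558×0.59061×-0.02052 + 0.80696×0.99979×0.99989 = -0.018855 + 0.806702 = 0.787847.
Q̄ = (S_0/π) × [bracket] = (1361/π) × 0.787847 = 341.31 W/m².
— Configuration B (ϕ=+36.2°):
cos h₀ = −tan(+36.2°) tan(+22.500°) = -0.3032, h₀ = 1.8788 rad.
Bracket: h₀ sin ϕ sin δ + cos ϕ cos δ sin h₀ = 1.8788×0.59061×0.38268 + 0.80696×0.92388×0.95294 = 0.424636 + 0.710449 = 1.135085.
Q̄ = (S_0/π) × [bracket] = (1361/π) × 1.135085 = 491.74 W/m².
Ratio Q̄_A / Q̄_B = 341.31 / 491.74 = 0.6941.

Q̄_A / Q̄_B ≈ 0.694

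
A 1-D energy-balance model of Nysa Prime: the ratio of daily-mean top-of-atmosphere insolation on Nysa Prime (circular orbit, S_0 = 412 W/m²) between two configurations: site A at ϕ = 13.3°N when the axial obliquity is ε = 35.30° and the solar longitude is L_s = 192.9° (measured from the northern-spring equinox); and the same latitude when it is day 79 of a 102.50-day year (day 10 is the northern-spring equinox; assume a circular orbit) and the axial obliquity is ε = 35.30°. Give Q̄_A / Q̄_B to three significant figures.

— Configuration A (ϕ=+13.3°):
Solar declination: sin δ = sin ε · sin L_s = sin 35.30° × sin 192.9° = -0.12901, so δ = -7.412°.
cos h₀ = −tan(+13.3°) tan(-7.412°) = 0.0308, h₀ = 1.5400 rad.
Bracket: h₀ sin ϕ sin δ + cos ϕ cos δ sin h₀ = 1.5400×0.23005×-0.12901 + 0.97318×0.99164×0.99953 = -0.045705 + 0.964591 = 0.918886.
Q̄ = (S_0/π) × [bracket] = (412/π) × 0.918886 = 120.51 W/m².
— Configuration B (ϕ=+13.3°):
Solar longitude: L_s = 360° × (79 − 10)/102.50 = 242.341°.
sin δ = sin 35.30° × sin 242.341° = -0.51183, so δ = -30.786°.
cos h₀ = −tan(+13.3°) tan(-30.786°) = 0.1408, h₀ = 1.4295 rad.
Bracket: h₀ sin ϕ sin δ + cos ϕ cos δ sin h₀ = 1.4295×0.23005×-0.51183 + 0.97318×0.85909×0.99003 = -0.168319 + 0.827714 = 0.659395.
Q̄ = (S_0/π) × [bracket] = (412/π) × 0.659395 = 86.475 W/m².
Ratio Q̄_A / Q̄_B = 120.51 / 86.475 = 1.394.

Q̄_A / Q̄_B ≈ 1.39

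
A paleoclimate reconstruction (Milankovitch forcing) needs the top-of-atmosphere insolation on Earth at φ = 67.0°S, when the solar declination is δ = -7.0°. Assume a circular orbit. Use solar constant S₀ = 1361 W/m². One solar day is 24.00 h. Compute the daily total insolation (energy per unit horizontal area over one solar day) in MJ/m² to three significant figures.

21.7 MJ/m²

cos H₀ = −tan(-67.0°) tan(-7.000°) = -0.2893, H₀ = 1.8643 rad.
Bracket: H₀ sin φ sin δ + cos φ cos δ sin H₀ = 1.8643×-0.92050×-0.12187 + 0.39073×0.99255×0.95725 = 0.209140 + 0.371240 = 0.580380.
Q̄ = (S₀/π) × [bracket] = (1361/π) × 0.580380 = 251.43 W/m².
Daily total = Q̄ × 24.00 h × 3600 s/h = 251.43 × 24.00 × 3600 / 10⁶ = 21.72 MJ/m².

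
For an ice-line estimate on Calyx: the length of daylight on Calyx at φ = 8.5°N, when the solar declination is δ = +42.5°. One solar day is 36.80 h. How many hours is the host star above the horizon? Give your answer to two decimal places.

20.01 h

cos H₀ = −tan φ · tan δ = −tan(+8.5°) × tan(+42.500°) = -0.1369, so H₀ = 1.7082 rad = 97.87°.
Daylight = 2H₀/(2π) × 36.80 h = (1.7082/π) × 36.80 = 20.01 h.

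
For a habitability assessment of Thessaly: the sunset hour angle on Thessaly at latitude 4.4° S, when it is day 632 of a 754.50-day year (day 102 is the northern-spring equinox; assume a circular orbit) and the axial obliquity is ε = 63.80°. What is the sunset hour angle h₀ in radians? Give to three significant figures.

h₀ = 1.70 rad

Solar longitude: L_s = 360° × (632 − 102)/754.50 = 252.883°.
sin δ = sin 63.80° × sin 252.883° = -0.85751, so δ = -59.039°.
cos h₀ = −tan ϕ · tan δ = −tan(-4.4°) × tan(-59.039°) = -0.1283, so h₀ = 1.6994 rad = 97.37°.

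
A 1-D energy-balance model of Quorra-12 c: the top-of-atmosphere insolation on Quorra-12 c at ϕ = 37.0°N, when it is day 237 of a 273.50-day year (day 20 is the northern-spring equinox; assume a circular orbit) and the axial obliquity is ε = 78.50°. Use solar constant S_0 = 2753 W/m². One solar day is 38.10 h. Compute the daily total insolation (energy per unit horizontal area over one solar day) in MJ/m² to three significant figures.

Solar longitude: L_s = 360° × (237 − 20)/273.50 = 285.631°.
sin δ = sin 78.50° × sin 285.631° = -0.94369, so δ = -70.680°.
cos h₀ = −tan(+37.0°) tan(-70.680°) = 2.1494 ≥ 1 ⇒ polar night, h₀ = 0 and Q̄ = 0.
Daily total = Q̄ × 38.10 h × 3600 s/h = 0.00 MJ/m².

0.00 MJ/m²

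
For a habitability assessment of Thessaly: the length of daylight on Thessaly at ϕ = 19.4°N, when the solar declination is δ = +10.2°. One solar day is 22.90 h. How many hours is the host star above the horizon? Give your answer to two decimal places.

11.91 h

cos h₀ = −tan ϕ · tan δ = −tan(+19.4°) × tan(+10.200°) = -0.0634, so h₀ = 1.6342 rad = 93.63°.
Daylight = 2h₀/(2π) × 22.90 h = (1.6342/π) × 22.90 = 11.91 h.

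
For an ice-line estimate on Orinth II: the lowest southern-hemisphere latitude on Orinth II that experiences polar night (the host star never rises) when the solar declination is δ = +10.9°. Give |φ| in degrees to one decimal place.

Polar night requires cos H₀ = −tan φ tan δ ≥ 1, i.e. tan φ tan δ ≤ −1.
The boundary is |tan φ| · |tan δ| = 1, so |φ| = 90° − |δ| = 90° − 10.9° = 79.1° in the southern hemisphere.

|φ| = 79.1°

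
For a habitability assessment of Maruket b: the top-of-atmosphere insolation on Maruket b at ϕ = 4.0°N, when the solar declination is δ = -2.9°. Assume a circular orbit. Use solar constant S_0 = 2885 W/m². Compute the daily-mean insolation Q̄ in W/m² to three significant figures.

Q̄ ≈ 910 W/m²

cos h₀ = −tan(+4.0°) tan(-2.900°) = 0.0035, h₀ = 1.5673 rad.
Bracket: h₀ sin ϕ sin δ + cos ϕ cos δ sin h₀ = 1.5673×0.06976×-0.05059 + 0.99756×0.99872×0.99999 = -0.005531 + 0.996273 = 0.990742.
Q̄ = (S_0/π) × [bracket] = (2885/π) × 0.990742 = 909.8 W/m².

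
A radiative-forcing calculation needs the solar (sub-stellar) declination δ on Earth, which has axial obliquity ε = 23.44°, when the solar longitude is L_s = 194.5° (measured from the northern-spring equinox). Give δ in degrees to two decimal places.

sin δ = sin ε · sin L_s = sin 23.44° × sin 194.5° = -0.099598.
δ = arcsin(-0.099598) = -5.72°.

δ = -5.72°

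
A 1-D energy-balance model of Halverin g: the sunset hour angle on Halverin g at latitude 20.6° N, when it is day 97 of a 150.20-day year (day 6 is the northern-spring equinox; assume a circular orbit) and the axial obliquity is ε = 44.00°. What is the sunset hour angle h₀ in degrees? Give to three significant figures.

h₀ = 79.7°

Solar longitude: L_s = 360° × (97 − 6)/150.20 = 218.109°.
sin δ = sin 44.00° × sin 218.109° = -0.42872, so δ = -25.386°.
cos h₀ = −tan ϕ · tan δ = −tan(+20.6°) × tan(-25.386°) = 0.1784, so h₀ = 1.3915 rad = 79.73°.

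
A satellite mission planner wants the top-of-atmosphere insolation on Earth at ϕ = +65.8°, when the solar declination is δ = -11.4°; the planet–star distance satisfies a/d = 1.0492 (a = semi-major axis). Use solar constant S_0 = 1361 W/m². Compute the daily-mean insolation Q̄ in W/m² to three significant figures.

Q̄ ≈ 76.2 W/m²

cos h₀ = −tan(+65.8°) tan(-11.400°) = 0.4487, h₀ = 1.1055 rad.
Bracket: h₀ sin ϕ sin δ + cos ϕ cos δ sin h₀ = 1.1055×0.91212×-0.19766 + 0.40992×0.98027×0.89370 = -0.199310 + 0.359118 = 0.159808.
Inverse-square distance factor (a/d)² = 1.0492² = 1.100821.
Q̄ = (S_0/π) × 1.100821 × [bracket] = (1361/π) × 1.100821 × 0.159808 = 76.21 W/m².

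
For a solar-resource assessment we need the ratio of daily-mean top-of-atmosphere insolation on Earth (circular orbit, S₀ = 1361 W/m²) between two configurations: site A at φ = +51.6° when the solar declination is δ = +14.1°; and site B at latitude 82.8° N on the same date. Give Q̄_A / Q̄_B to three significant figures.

Q̄_A / Q̄_B ≈ 1.23

— Configuration A (φ=+51.6°):
cos H₀ = −tan(+51.6°) tan(+14.100°) = -0.3169, H₀ = 1.8933 rad.
Bracket: H₀ sin φ sin δ + cos φ cos δ sin H₀ = 1.8933×0.78369×0.24362 + 0.62115×0.96987×0.94845 = 0.361474 + 0.571379 = 0.932853.
Q̄ = (S₀/π) × [bracket] = (1361/π) × 0.932853 = 404.13 W/m².
— Configuration B (φ=+82.8°):
cos H₀ = −tan(+82.8°) tan(+14.100°) = -1.9883 ≤ −1 ⇒ polar day, H₀ = π.
Bracket: H₀ sin φ sin δ + cos φ cos δ sin H₀ = 3.1416×0.99211×0.24362 + 0.12533×0.96987×0.00000 = 0.759318 + 0.000000 = 0.759318.
Q̄ = (S₀/π) × [bracket] = (1361/π) × 0.759318 = 328.95 W/m².
Ratio Q̄_A / Q̄_B = 404.13 / 328.95 = 1.229.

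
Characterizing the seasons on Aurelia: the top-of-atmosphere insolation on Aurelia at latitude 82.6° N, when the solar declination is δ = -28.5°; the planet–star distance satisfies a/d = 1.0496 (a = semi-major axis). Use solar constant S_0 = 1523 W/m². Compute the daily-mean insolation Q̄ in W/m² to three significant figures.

Q̄ ≈ 0.00 W/m²

cos h₀ = −tan(+82.6°) tan(-28.500°) = 4.1805 ≥ 1 ⇒ polar night, h₀ = 0 and Q̄ = 0.
Inverse-square distance factor (a/d)² = 1.0496² = 1.101660.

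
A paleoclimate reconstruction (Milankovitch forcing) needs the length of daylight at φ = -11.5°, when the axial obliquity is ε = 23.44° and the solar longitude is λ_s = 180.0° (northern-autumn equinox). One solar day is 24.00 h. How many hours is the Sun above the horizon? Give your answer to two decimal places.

12.00 h

Solar declination: sin δ = sin ε · sin λ_s = sin 23.44° × sin 180.0° = 0.00000, so δ = +0.000°.
cos H₀ = −tan φ · tan δ = −tan(-11.5°) × tan(+0.000°) = 0.0000, so H₀ = 1.5708 rad = 90.00°.
Daylight = 2H₀/(2π) × 24.00 h = (1.5708/π) × 24.00 = 12.00 h.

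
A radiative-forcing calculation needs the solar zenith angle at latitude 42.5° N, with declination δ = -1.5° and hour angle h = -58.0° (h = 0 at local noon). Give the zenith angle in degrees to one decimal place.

θ_z = 68.1°

cos θ_z = sin ϕ sin δ + cos ϕ cos δ cos h = -0.017685 + 0.390564 = 0.372879.
θ_z = arccos(0.372879) = 68.1°.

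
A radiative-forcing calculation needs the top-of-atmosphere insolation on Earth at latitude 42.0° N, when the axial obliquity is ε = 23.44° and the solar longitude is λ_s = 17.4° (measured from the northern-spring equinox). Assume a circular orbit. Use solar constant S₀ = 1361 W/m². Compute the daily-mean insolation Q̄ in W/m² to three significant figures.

Q̄ ≈ 376 W/m²

Solar declination: sin δ = sin ε · sin λ_s = sin 23.44° × sin 17.4° = 0.11895, so δ = +6.832°.
cos H₀ = −tan(+42.0°) tan(+6.832°) = -0.1079, H₀ = 1.6789 rad.
Bracket: H₀ sin φ sin δ + cos φ cos δ sin H₀ = 1.6789×0.66913×0.11895 + 0.74314×0.99290×0.99416 = 0.133629 + 0.733555 = 0.867184.
Q̄ = (S₀/π) × [bracket] = (1361/π) × 0.867184 = 375.7 W/m².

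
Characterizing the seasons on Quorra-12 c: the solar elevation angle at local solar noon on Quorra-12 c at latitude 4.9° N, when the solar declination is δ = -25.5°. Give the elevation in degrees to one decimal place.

At local noon the hour angle is zero, so the zenith angle equals |φ − δ| = |+4.9° − (-25.500°)| = 30.400°.
Elevation = 90° − 30.400° = 59.6°.

59.6°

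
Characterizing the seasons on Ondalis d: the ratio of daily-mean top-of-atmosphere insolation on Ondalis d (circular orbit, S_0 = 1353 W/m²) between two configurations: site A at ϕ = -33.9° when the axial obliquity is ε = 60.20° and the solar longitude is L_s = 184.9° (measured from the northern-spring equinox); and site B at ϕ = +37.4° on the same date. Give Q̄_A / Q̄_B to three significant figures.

Q̄_A / Q̄_B ≈ 1.24

— Configuration A (ϕ=-33.9°):
Solar declination: sin δ = sin ε · sin L_s = sin 60.20° × sin 184.9° = -0.07412, so δ = -4.251°.
cos h₀ = −tan(-33.9°) tan(-4.251°) = -0.0499, h₀ = 1.6208 rad.
Bracket: h₀ sin ϕ sin δ + cos ϕ cos δ sin h₀ = 1.6208×-0.55775×-0.07412 + 0.83001×0.99725×0.99875 = 0.067005 + 0.826693 = 0.893698.
Q̄ = (S_0/π) × [bracket] = (1353/π) × 0.893698 = 384.89 W/m².
— Configuration B (ϕ=+37.4°):
cos h₀ = −tan(+37.4°) tan(-4.251°) = 0.0568, h₀ = 1.5139 rad.
Bracket: h₀ sin ϕ sin δ + cos ϕ cos δ sin h₀ = 1.5139×0.60738×-0.07412 + 0.79441×0.99725×0.99838 = -0.068154 + 0.790942 = 0.722788.
Q̄ = (S_0/π) × [bracket] = (1353/π) × 0.722788 = 311.29 W/m².
Ratio Q̄_A / Q̄_B = 384.89 / 311.29 = 1.236.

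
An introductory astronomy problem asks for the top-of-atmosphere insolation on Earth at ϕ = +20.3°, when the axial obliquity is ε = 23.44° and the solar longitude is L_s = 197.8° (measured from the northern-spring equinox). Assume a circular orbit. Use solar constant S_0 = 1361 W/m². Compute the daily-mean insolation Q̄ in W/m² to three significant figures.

Q̄ ≈ 375 W/m²

Solar declination: sin δ = sin ε · sin L_s = sin 23.44° × sin 197.8° = -0.12160, so δ = -6.985°.
cos h₀ = −tan(+20.3°) tan(-6.985°) = 0.0453, h₀ = 1.5255 rad.
Bracket: h₀ sin ϕ sin δ + cos ϕ cos δ sin h₀ = 1.5255×0.34694×-0.12160 + 0.93789×0.99258×0.99897 = -0.064358 + 0.929972 = 0.865614.
Q̄ = (S_0/π) × [bracket] = (1361/π) × 0.865614 = 375.0 W/m².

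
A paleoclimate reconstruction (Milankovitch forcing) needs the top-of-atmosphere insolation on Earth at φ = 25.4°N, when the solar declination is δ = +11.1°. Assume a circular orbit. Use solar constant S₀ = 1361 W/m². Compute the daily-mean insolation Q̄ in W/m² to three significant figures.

cos H₀ = −tan(+25.4°) tan(+11.100°) = -0.0932, H₀ = 1.6641 rad.
Bracket: H₀ sin φ sin δ + cos φ cos δ sin H₀ = 1.6641×0.42894×0.19252 + 0.90334×0.98129×0.99565 = 0.137421 + 0.882583 = 1.020004.
Q̄ = (S₀/π) × [bracket] = (1361/π) × 1.020004 = 441.9 W/m².

Q̄ ≈ 442 W/m²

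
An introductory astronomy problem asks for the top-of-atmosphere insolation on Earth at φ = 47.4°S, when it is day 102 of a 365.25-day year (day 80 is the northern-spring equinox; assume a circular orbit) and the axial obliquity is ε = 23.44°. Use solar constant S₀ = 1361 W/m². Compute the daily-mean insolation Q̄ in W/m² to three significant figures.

Q̄ ≈ 220 W/m²

Solar longitude: λ_s = 360° × (102 − 80)/365.25 = 21.684°.
sin δ = sin 23.44° × sin 21.684° = 0.14698, so δ = +8.452°.
cos H₀ = −tan(-47.4°) tan(+8.452°) = 0.1616, H₀ = 1.4085 rad.
Bracket: H₀ sin φ sin δ + cos φ cos δ sin H₀ = 1.4085×-0.73610×0.14698 + 0.67688×0.98914×0.98686 = -0.152388 + 0.660731 = 0.508343.
Q̄ = (S₀/π) × [bracket] = (1361/π) × 0.508343 = 220.2 W/m².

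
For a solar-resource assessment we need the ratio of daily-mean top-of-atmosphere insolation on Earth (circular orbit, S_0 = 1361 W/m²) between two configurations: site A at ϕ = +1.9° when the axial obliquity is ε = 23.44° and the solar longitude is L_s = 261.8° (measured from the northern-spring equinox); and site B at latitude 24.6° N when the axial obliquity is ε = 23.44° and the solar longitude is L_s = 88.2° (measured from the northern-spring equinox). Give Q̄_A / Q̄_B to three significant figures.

— Configuration A (ϕ=+1.9°):
Solar declination: sin δ = sin ε · sin L_s = sin 23.44° × sin 261.8° = -0.39372, so δ = -23.186°.
cos h₀ = −tan(+1.9°) tan(-23.186°) = 0.0142, h₀ = 1.5566 rad.
Bracket: h₀ sin ϕ sin δ + cos ϕ cos δ sin h₀ = 1.5566×0.03316×-0.39372 + 0.99945×0.91923×0.99990 = -0.020323 + 0.918633 = 0.898310.
Q̄ = (S_0/π) × [bracket] = (1361/π) × 0.898310 = 389.17 W/m².
— Configuration B (ϕ=+24.6°):
Solar declination: sin δ = sin ε · sin L_s = sin 23.44° × sin 88.2° = 0.39759, so δ = +23.428°.
cos h₀ = −tan(+24.6°) tan(+23.428°) = -0.1984, h₀ = 1.7705 rad.
Bracket: h₀ sin ϕ sin δ + cos ϕ cos δ sin h₀ = 1.7705×0.41628×0.39759 + 0.90924×0.91756×0.98012 = 0.293033 + 0.817697 = 1.110730.
Q̄ = (S_0/π) × [bracket] = (1361/π) × 1.110730 = 481.19 W/m².
Ratio Q̄_A / Q̄_B = 389.17 / 481.19 = 0.8088.

Q̄_A / Q̄_B ≈ 0.809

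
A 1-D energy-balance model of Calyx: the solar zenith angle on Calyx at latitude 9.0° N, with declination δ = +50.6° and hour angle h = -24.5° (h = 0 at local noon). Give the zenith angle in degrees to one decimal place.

θ_z = 46.3°

cos θ_z = sin ϕ sin δ + cos ϕ cos δ cos h = 0.120882 + 0.570469 = 0.691351.
θ_z = arccos(0.691351) = 46.3°.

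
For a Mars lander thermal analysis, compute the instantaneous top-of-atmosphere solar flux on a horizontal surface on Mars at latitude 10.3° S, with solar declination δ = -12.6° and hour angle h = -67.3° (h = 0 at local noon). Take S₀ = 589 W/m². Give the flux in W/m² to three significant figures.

cos θ_z = sin φ sin δ + cos φ cos δ cos h = 0.039004 + 0.370543 = 0.409547.
Flux = S₀ · cos θ_z = 589 × 0.409547 = 241.2 W/m².

241 W/m²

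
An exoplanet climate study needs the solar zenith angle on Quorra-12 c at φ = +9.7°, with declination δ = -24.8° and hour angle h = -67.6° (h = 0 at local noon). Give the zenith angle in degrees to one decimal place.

θ_z = 74.3°

cos θ_z = sin φ sin δ + cos φ cos δ cos h = -0.070673 + 0.340982 = 0.270309.
θ_z = arccos(0.270309) = 74.3°.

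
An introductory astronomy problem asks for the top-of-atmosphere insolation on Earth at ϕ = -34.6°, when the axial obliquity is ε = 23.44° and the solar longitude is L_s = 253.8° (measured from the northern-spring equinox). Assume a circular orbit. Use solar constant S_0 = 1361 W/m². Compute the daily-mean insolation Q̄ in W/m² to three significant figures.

Q̄ ≈ 491 W/m²

Solar declination: sin δ = sin ε · sin L_s = sin 23.44° × sin 253.8° = -0.38199, so δ = -22.457°.
cos h₀ = −tan(-34.6°) tan(-22.457°) = -0.2851, h₀ = 1.8600 rad.
Bracket: h₀ sin ϕ sin δ + cos ϕ cos δ sin h₀ = 1.8600×-0.56784×-0.38199 + 0.82314×0.92416×0.95848 = 0.403451 + 0.729128 = 1.132579.
Q̄ = (S_0/π) × [bracket] = (1361/π) × 1.132579 = 490.7 W/m².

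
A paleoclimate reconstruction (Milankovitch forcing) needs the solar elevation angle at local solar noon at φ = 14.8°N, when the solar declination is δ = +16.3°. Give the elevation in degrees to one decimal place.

At local noon the hour angle is zero, so the zenith angle equals |φ − δ| = |+14.8° − (+16.300°)| = 1.500°.
Elevation = 90° − 1.500° = 88.5°.

88.5°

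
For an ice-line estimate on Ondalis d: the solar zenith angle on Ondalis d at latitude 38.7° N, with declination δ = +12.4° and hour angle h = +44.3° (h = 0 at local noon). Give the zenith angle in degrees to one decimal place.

θ_z = 47.2°

cos θ_z = sin φ sin δ + cos φ cos δ cos h = 0.134262 + 0.545519 = 0.679781.
θ_z = arccos(0.679781) = 47.2°.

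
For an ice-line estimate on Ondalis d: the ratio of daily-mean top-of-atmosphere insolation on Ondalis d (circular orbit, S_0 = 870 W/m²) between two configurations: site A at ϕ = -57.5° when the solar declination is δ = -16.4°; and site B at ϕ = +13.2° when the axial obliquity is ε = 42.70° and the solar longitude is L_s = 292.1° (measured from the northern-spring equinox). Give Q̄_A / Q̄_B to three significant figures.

Q̄_A / Q̄_B ≈ 1.73

— Configuration A (ϕ=-57.5°):
cos h₀ = −tan(-57.5°) tan(-16.400°) = -0.4620, h₀ = 2.0510 rad.
Bracket: h₀ sin ϕ sin δ + cos ϕ cos δ sin h₀ = 2.0510×-0.84339×-0.28234 + 0.53730×0.95931×0.88689 = 0.488390 + 0.457136 = 0.945526.
Q̄ = (S_0/π) × [bracket] = (870/π) × 0.945526 = 261.84 W/m².
— Configuration B (ϕ=+13.2°):
Solar declination: sin δ = sin ε · sin L_s = sin 42.70° × sin 292.1° = -0.62833, so δ = -38.927°.
cos h₀ = −tan(+13.2°) tan(-38.927°) = 0.1894, h₀ = 1.3802 rad.
Bracket: h₀ sin ϕ sin δ + cos ϕ cos δ sin h₀ = 1.3802×0.22835×-0.62833 + 0.97358×0.77794×0.98189 = -0.198030 + 0.743671 = 0.545641.
Q̄ = (S_0/π) × [bracket] = (870/π) × 0.545641 = 151.10 W/m².
Ratio Q̄_A / Q̄_B = 261.84 / 151.10 = 1.733.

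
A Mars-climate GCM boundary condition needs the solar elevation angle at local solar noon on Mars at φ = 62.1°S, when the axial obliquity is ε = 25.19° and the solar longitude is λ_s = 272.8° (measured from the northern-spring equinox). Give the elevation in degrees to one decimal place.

53.1°

Solar declination: sin δ = sin ε · sin λ_s = sin 25.19° × sin 272.8° = -0.42511, so δ = -25.158°.
At local noon the hour angle is zero, so the zenith angle equals |φ − δ| = |-62.1° − (-25.158°)| = 36.942°.
Elevation = 90° − 36.942° = 53.1°.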